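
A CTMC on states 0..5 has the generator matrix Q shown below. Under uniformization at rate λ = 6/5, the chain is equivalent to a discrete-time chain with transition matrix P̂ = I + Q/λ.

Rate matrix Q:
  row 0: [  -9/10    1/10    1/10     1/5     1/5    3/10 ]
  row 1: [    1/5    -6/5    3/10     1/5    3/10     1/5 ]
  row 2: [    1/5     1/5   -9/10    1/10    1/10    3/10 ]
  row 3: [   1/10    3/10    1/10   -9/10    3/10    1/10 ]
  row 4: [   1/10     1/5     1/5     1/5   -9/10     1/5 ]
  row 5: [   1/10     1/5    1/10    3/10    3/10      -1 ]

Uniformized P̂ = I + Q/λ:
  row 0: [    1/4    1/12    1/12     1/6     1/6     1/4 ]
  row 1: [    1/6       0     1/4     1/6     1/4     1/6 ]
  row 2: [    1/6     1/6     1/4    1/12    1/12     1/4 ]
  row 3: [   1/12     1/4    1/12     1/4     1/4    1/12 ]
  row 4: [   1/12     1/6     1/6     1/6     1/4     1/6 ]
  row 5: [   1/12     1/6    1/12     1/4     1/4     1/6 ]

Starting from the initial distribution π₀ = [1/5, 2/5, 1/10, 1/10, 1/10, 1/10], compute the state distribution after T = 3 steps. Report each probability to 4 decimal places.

π = [0.1302, 0.1454, 0.1504, 0.1847, 0.2147, 0.1747]

t=0: π = [0.2000, 0.4000, 0.1000, 0.1000, 0.1000, 0.1000]
t=1: π = [0.1583, 0.0917, 0.1750, 0.1750, 0.2167, 0.1833]
t=2: π = [0.1319, 0.1528, 0.1458, 0.1819, 0.2076, 0.1799]
t=3: π = [0.1302, 0.1454, 0.1504, 0.1847, 0.2147, 0.1747]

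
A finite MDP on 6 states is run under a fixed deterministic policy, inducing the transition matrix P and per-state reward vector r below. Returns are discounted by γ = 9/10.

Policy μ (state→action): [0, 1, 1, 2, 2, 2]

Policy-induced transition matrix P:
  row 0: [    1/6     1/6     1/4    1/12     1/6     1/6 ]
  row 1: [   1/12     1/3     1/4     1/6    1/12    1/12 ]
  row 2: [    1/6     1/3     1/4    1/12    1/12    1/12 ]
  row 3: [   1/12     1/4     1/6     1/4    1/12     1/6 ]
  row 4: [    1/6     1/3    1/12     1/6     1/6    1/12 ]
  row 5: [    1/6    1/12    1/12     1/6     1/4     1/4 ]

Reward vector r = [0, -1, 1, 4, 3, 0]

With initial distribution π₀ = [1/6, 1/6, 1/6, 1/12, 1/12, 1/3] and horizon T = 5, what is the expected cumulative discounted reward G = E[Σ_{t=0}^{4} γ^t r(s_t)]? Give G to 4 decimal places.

t=0: π = [0.1667, 0.1667, 0.1667, 0.0833, 0.0833, 0.3333], E[r] = 0.5833, γ^t·E[r] = 0.583333, running G = 0.583333
t=1: π = [0.1458, 0.2153, 0.1736, 0.1458, 0.1597, 0.1597], E[r] = 1.0208, γ^t·E[r] = 0.918750, running G = 1.502083
t=2: π = [0.1366, 0.2569, 0.1846, 0.1522, 0.1354, 0.1343], E[r] = 0.9427, γ^t·E[r] = 0.763594, running G = 2.265677
t=3: π = [0.1326, 0.2643, 0.1924, 0.1526, 0.1284, 0.1298], E[r] = 0.9235, γ^t·E[r] = 0.673242, running G = 2.938919
t=4: π = [0.1319, 0.2661, 0.1943, 0.1523, 0.1267, 0.1287], E[r] = 0.9175, γ^t·E[r] = 0.601984, running G = 3.540903

G = 3.5409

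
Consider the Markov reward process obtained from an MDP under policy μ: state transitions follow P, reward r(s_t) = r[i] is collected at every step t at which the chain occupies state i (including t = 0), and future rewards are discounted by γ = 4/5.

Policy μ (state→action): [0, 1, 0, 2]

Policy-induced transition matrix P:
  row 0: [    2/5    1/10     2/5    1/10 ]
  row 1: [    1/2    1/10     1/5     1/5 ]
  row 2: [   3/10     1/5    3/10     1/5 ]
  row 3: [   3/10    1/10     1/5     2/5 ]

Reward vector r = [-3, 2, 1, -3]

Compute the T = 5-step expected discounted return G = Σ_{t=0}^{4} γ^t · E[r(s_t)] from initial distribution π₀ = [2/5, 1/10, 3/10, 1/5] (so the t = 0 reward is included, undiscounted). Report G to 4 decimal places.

t=0: π = [0.4000, 0.1000, 0.3000, 0.2000], E[r] = -1.3000, γ^t·E[r] = -1.300000, running G = -1.300000
t=1: π = [0.3600, 0.1300, 0.3100, 0.2000], E[r] = -1.1100, γ^t·E[r] = -0.888000, running G = -2.188000
t=2: π = [0.3620, 0.1310, 0.3030, 0.2040], E[r] = -1.1330, γ^t·E[r] = -0.725120, running G = -2.913120
t=3: π = [0.3624, 0.1303, 0.3027, 0.2046], E[r] = -1.1377, γ^t·E[r] = -0.582502, running G = -3.495622
t=4: π = [0.3623, 0.1303, 0.3028, 0.2047], E[r] = -1.1377, γ^t·E[r] = -0.465981, running G = -3.961604

G = -3.9616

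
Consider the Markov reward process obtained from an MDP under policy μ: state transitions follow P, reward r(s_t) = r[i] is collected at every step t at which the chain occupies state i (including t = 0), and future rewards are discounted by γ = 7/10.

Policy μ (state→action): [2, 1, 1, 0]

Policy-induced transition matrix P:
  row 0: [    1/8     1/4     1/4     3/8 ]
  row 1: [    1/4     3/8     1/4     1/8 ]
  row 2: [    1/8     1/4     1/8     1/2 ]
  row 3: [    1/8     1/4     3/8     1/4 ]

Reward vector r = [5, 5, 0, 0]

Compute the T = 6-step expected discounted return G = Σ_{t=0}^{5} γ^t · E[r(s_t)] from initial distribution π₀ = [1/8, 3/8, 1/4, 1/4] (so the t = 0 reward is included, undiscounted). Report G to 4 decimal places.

G = 6.9186

t=0: π = [0.1250, 0.3750, 0.2500, 0.2500], E[r] = 2.5000, γ^t·E[r] = 2.500000, running G = 2.500000
t=1: π = [0.1719, 0.2969, 0.2500, 0.2813], E[r] = 2.3438, γ^t·E[r] = 1.640625, running G = 4.140625
t=2: π = [0.1621, 0.2871, 0.2539, 0.2969], E[r] = 2.2461, γ^t·E[r] = 1.100586, running G = 5.241211
t=3: π = [0.1609, 0.2859, 0.2554, 0.2979], E[r] = 2.2339, γ^t·E[r] = 0.766223, running G = 6.007434
t=4: π = [0.1607, 0.2857, 0.2553, 0.2982], E[r] = 2.2324, γ^t·E[r] = 0.535990, running G = 6.543424
t=5: π = [0.1607, 0.2857, 0.2554, 0.2982], E[r] = 2.2322, γ^t·E[r] = 0.375161, running G = 6.918585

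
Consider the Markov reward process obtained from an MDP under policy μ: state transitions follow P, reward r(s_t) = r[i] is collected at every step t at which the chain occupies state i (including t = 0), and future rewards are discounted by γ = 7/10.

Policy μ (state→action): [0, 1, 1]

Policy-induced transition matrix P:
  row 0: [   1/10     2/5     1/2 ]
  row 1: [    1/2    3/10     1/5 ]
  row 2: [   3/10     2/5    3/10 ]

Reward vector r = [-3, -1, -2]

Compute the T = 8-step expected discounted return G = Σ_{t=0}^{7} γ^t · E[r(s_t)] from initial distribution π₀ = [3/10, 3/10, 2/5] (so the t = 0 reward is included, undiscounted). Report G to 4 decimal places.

G = -6.1586

t=0: π = [0.3000, 0.3000, 0.4000], E[r] = -2.0000, γ^t·E[r] = -2.000000, running G = -2.000000
t=1: π = [0.3000, 0.3700, 0.3300], E[r] = -1.9300, γ^t·E[r] = -1.351000, running G = -3.351000
t=2: π = [0.3140, 0.3630, 0.3230], E[r] = -1.9510, γ^t·E[r] = -0.955990, running G = -4.306990
t=3: π = [0.3098, 0.3637, 0.3265], E[r] = -1.9461, γ^t·E[r] = -0.667512, running G = -4.974502
t=4: π = [0.3108, 0.3636, 0.3256], E[r] = -1.9472, γ^t·E[r] = -0.467511, running G = -5.442013
t=5: π = [0.3106, 0.3636, 0.3258], E[r] = -1.9469, γ^t·E[r] = -0.327221, running G = -5.769234
t=6: π = [0.3106, 0.3636, 0.3258], E[r] = -1.9470, γ^t·E[r] = -0.229060, running G = -5.998294
t=7: π = [0.3106, 0.3636, 0.3258], E[r] = -1.9470, γ^t·E[r] = -0.160341, running G = -6.158635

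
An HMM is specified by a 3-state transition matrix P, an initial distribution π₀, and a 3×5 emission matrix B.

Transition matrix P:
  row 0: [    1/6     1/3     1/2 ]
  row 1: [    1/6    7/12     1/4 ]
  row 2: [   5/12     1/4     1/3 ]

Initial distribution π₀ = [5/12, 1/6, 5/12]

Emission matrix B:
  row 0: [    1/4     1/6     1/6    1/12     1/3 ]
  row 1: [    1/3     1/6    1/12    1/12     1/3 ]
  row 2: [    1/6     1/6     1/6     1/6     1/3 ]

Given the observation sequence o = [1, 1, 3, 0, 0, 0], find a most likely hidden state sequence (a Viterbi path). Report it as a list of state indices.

path = [0, 1, 1, 1, 1, 1]

t=0: δ = [6.944e-02, 2.778e-02, 6.944e-02]  (obs o_0=1)
t=1: δ = [4.823e-03, 3.858e-03, 5.787e-03]  ψ = [2, 0, 0]  (obs o_1=1)
t=2: δ = [2.009e-04, 1.875e-04, 4.019e-04]  ψ = [2, 1, 0]  (obs o_2=3)
t=3: δ = [4.186e-05, 3.647e-05, 2.233e-05]  ψ = [2, 1, 2]  (obs o_3=0)
t=4: δ = [2.326e-06, 7.091e-06, 3.489e-06]  ψ = [2, 1, 0]  (obs o_4=0)
t=5: δ = [3.634e-07, 1.379e-06, 2.954e-07]  ψ = [2, 1, 1]  (obs o_5=0)
backtrack: best end state = 1; path = [0, 1, 1, 1, 1, 1]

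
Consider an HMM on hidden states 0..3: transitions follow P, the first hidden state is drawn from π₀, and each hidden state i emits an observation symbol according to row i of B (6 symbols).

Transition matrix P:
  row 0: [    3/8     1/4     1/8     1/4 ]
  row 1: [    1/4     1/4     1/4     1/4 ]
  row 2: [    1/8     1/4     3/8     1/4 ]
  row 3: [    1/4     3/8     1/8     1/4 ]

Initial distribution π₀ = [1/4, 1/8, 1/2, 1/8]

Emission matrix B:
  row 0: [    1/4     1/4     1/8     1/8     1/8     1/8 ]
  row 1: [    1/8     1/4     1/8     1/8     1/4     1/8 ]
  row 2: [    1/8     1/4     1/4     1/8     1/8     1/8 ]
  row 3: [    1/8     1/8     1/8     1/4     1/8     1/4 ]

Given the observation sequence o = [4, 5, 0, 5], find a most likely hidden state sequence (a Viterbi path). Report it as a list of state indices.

path = [2, 3, 0, 3]

t=0: δ = [3.125e-02, 3.125e-02, 6.250e-02, 1.562e-02]  (obs o_0=4)
t=1: δ = [1.465e-03, 1.953e-03, 2.930e-03, 3.906e-03]  ψ = [0, 2, 2, 2]  (obs o_1=5)
t=2: δ = [2.441e-04, 1.831e-04, 1.373e-04, 1.221e-04]  ψ = [3, 3, 2, 3]  (obs o_2=0)
t=3: δ = [1.144e-05, 7.629e-06, 6.437e-06, 1.526e-05]  ψ = [0, 0, 2, 0]  (obs o_3=5)
backtrack: best end state = 3; path = [2, 3, 0, 3]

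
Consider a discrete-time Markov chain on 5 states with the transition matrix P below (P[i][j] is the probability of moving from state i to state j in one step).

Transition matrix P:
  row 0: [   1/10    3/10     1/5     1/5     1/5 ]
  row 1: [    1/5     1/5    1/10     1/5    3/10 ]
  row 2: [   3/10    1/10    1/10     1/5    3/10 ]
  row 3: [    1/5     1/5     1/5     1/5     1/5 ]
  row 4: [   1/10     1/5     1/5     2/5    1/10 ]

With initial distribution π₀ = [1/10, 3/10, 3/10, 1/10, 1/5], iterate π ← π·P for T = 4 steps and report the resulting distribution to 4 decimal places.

π = [0.1767, 0.2016, 0.1637, 0.2433, 0.2146]

t=0: π = [0.1000, 0.3000, 0.3000, 0.1000, 0.2000]
t=1: π = [0.2000, 0.1800, 0.1400, 0.2400, 0.2400]
t=2: π = [0.1700, 0.2060, 0.1680, 0.2480, 0.2080]
t=3: π = [0.1790, 0.2002, 0.1626, 0.2416, 0.2166]
t=4: π = [0.1767, 0.2016, 0.1637, 0.2433, 0.2146]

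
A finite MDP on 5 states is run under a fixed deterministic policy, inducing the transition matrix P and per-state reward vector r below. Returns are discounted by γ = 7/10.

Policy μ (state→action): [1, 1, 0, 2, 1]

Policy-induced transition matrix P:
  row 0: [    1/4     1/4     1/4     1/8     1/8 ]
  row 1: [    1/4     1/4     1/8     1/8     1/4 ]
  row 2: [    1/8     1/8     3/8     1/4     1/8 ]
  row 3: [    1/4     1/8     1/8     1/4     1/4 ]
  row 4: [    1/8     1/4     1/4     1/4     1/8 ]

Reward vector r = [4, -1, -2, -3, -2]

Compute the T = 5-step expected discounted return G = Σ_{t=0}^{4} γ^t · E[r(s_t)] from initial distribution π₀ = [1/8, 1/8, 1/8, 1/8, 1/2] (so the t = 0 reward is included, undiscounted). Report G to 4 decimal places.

G = -2.7910

t=0: π = [0.1250, 0.1250, 0.1250, 0.1250, 0.5000], E[r] = -1.2500, γ^t·E[r] = -1.250000, running G = -1.250000
t=1: π = [0.1719, 0.2188, 0.2344, 0.2188, 0.1563], E[r] = -0.9688, γ^t·E[r] = -0.678125, running G = -1.928125
t=2: π = [0.2012, 0.1934, 0.2246, 0.2012, 0.1797], E[r] = -0.8008, γ^t·E[r] = -0.392383, running G = -2.320508
t=3: π = [0.1995, 0.1968, 0.2288, 0.2007, 0.1743], E[r] = -0.8071, γ^t·E[r] = -0.276845, running G = -2.597353
t=4: π = [0.1996, 0.1963, 0.2289, 0.2005, 0.1747], E[r] = -0.8065, γ^t·E[r] = -0.193630, running G = -2.790983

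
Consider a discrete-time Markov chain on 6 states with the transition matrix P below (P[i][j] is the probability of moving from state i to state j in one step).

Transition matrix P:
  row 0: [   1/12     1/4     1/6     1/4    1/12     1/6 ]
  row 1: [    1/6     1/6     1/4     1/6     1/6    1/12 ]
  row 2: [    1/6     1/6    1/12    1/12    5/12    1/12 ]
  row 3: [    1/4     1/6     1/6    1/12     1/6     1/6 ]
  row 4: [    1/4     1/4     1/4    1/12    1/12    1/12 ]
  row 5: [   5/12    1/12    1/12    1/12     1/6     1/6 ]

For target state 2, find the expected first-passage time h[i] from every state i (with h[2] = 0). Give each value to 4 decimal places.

h = [5.5000, 5.0000, 0.0000, 5.5000, 5.0000, 6.0000]

First-step conditioning: h[2] = 0; for i ≠ 2, h[i] = 1 + Σ_k P[i][k]·h[k].
  h[0] = 1 + 1/12·h[0] + 1/4·h[1] + 1/4·h[3] + 1/12·h[4] + 1/6·h[5]
  h[1] = 1 + 1/6·h[0] + 1/6·h[1] + 1/6·h[3] + 1/6·h[4] + 1/12·h[5]
  h[3] = 1 + 1/4·h[0] + 1/6·h[1] + 1/12·h[3] + 1/6·h[4] + 1/6·h[5]
  h[4] = 1 + 1/4·h[0] + 1/4·h[1] + 1/12·h[3] + 1/12·h[4] + 1/12·h[5]
  h[5] = 1 + 5/12·h[0] + 1/12·h[1] + 1/12·h[3] + 1/6·h[4] + 1/6·h[5]
Solving the 5×5 linear system over states ≠ 2 gives exactly h = [11/2, 5, 0, 11/2, 5, 6] (h[2] = 0 is the target).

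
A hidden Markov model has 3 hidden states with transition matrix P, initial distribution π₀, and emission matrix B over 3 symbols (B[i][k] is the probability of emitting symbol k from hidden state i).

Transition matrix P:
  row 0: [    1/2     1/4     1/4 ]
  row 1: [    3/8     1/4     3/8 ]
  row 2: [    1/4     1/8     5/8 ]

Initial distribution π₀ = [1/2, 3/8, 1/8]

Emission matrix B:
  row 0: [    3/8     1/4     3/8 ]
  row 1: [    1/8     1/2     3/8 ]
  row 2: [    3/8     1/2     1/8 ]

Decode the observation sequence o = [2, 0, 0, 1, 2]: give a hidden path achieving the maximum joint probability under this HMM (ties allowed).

t=0: δ = [1.875e-01, 1.406e-01, 1.562e-02]  (obs o_0=2)
t=1: δ = [3.516e-02, 5.859e-03, 1.978e-02]  ψ = [0, 0, 1]  (obs o_1=0)
t=2: δ = [6.592e-03, 1.099e-03, 4.635e-03]  ψ = [0, 0, 2]  (obs o_2=0)
t=3: δ = [8.240e-04, 8.240e-04, 1.448e-03]  ψ = [0, 0, 2]  (obs o_3=1)
t=4: δ = [1.545e-04, 7.725e-05, 1.132e-04]  ψ = [0, 0, 2]  (obs o_4=2)
backtrack: best end state = 0; path = [0, 0, 0, 0, 0]

path = [0, 0, 0, 0, 0]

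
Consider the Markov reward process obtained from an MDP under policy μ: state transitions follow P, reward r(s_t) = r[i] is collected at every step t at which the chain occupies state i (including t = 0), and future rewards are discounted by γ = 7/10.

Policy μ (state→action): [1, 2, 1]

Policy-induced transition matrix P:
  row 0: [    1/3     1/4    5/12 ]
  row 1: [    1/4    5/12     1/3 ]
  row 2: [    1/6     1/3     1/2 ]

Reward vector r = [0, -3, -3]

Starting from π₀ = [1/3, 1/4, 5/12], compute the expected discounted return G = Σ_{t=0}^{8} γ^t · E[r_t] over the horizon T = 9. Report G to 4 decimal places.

G = -7.0328

t=0: π = [0.3333, 0.2500, 0.4167], E[r] = -2.0000, γ^t·E[r] = -2.000000, running G = -2.000000
t=1: π = [0.2431, 0.3264, 0.4306], E[r] = -2.2708, γ^t·E[r] = -1.589583, running G = -3.589583
t=2: π = [0.2344, 0.3403, 0.4253], E[r] = -2.2969, γ^t·E[r] = -1.125469, running G = -4.715052
t=3: π = [0.2341, 0.3422, 0.4238], E[r] = -2.2977, γ^t·E[r] = -0.788126, running G = -5.503178
t=4: π = [0.2342, 0.3423, 0.4235], E[r] = -2.2974, γ^t·E[r] = -0.551610, running G = -6.054788
t=5: π = [0.2342, 0.3423, 0.4234], E[r] = -2.2973, γ^t·E[r] = -0.386110, running G = -6.440898
t=6: π = [0.2342, 0.3423, 0.4234], E[r] = -2.2973, γ^t·E[r] = -0.270275, running G = -6.711173
t=7: π = [0.2342, 0.3423, 0.4234], E[r] = -2.2973, γ^t·E[r] = -0.189192, running G = -6.900366
t=8: π = [0.2342, 0.3423, 0.4234], E[r] = -2.2973, γ^t·E[r] = -0.132435, running G = -7.032800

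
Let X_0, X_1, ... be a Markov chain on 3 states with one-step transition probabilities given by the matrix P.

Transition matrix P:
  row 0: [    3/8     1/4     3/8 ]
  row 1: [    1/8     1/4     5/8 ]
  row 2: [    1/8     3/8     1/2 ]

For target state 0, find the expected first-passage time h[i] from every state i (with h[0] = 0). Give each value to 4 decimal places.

h = [0.0000, 8.0000, 8.0000]

First-step conditioning: h[0] = 0; for i ≠ 0, h[i] = 1 + Σ_k P[i][k]·h[k].
  h[1] = 1 + 1/4·h[1] + 5/8·h[2]
  h[2] = 1 + 3/8·h[1] + 1/2·h[2]
Solving the 2×2 linear system over states ≠ 0 gives exactly h = [0, 8, 8] (h[0] = 0 is the target).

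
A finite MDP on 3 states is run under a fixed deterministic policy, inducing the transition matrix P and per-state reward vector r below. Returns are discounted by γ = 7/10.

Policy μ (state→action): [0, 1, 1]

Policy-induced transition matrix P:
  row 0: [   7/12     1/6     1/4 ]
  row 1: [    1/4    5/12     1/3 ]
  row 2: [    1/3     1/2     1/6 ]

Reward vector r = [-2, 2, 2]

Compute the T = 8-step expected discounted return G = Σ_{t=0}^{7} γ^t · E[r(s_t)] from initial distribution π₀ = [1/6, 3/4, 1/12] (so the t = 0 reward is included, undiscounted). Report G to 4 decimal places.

t=0: π = [0.1667, 0.7500, 0.0833], E[r] = 1.3333, γ^t·E[r] = 1.333333, running G = 1.333333
t=1: π = [0.3125, 0.3819, 0.3056], E[r] = 0.7500, γ^t·E[r] = 0.525000, running G = 1.858333
t=2: π = [0.3796, 0.3640, 0.2564], E[r] = 0.4815, γ^t·E[r] = 0.235926, running G = 2.094259
t=3: π = [0.3979, 0.3431, 0.2590], E[r] = 0.4084, γ^t·E[r] = 0.140072, running G = 2.234331
t=4: π = [0.4042, 0.3388, 0.2570], E[r] = 0.3831, γ^t·E[r] = 0.091990, running G = 2.326321
t=5: π = [0.4062, 0.3370, 0.2568], E[r] = 0.3754, γ^t·E[r] = 0.063089, running G = 2.389410
t=6: π = [0.4068, 0.3365, 0.2567], E[r] = 0.3729, γ^t·E[r] = 0.043866, running G = 2.433276
t=7: π = [0.4070, 0.3364, 0.2567], E[r] = 0.3721, γ^t·E[r] = 0.030640, running G = 2.463917

G = 2.4639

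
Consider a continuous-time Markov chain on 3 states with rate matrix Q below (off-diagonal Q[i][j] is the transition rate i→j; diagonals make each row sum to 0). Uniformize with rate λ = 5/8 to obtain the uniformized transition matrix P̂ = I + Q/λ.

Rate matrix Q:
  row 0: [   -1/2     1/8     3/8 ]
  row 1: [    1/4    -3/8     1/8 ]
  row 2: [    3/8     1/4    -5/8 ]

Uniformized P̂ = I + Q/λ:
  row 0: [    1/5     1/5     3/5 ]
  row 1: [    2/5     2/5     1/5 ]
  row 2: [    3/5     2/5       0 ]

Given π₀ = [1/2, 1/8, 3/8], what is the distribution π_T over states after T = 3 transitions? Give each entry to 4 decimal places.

π = [0.3790, 0.3220, 0.2990]

t=0: π = [0.5000, 0.1250, 0.3750]
t=1: π = [0.3750, 0.3000, 0.3250]
t=2: π = [0.3900, 0.3250, 0.2850]
t=3: π = [0.3790, 0.3220, 0.2990]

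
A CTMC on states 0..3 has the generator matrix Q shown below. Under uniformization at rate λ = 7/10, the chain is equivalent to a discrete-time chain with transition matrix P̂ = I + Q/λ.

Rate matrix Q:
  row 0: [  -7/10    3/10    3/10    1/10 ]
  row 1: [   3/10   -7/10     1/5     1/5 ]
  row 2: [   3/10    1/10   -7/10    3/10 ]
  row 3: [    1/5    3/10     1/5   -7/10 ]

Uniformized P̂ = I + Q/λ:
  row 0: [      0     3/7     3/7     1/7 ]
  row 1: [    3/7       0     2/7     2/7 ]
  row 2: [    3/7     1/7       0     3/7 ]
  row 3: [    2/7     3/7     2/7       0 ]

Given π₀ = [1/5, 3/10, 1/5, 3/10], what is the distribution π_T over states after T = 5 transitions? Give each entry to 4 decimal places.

π = [0.2786, 0.2487, 0.2527, 0.2199]

t=0: π = [0.2000, 0.3000, 0.2000, 0.3000]
t=1: π = [0.3000, 0.2429, 0.2571, 0.2000]
t=2: π = [0.2714, 0.2510, 0.2551, 0.2224]
t=3: π = [0.2805, 0.2481, 0.2516, 0.2198]
t=4: π = [0.2770, 0.2504, 0.2539, 0.2188]
t=5: π = [0.2786, 0.2487, 0.2527, 0.2199]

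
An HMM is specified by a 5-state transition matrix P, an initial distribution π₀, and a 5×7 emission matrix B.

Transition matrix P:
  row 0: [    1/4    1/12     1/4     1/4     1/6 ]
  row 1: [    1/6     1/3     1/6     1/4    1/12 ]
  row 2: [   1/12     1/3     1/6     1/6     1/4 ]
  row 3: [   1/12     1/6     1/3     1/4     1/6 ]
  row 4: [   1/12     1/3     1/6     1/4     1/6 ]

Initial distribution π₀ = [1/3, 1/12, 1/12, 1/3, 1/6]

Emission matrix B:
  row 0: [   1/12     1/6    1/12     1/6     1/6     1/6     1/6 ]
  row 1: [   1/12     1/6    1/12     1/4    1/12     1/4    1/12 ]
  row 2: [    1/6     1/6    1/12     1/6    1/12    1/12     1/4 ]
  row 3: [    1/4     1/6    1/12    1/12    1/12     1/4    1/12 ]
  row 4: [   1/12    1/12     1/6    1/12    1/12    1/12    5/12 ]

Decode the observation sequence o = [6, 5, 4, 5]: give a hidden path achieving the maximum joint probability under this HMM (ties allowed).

t=0: δ = [5.556e-02, 6.944e-03, 2.083e-02, 2.778e-02, 6.944e-02]  (obs o_0=6)
t=1: δ = [2.315e-03, 5.787e-03, 1.157e-03, 4.340e-03, 9.645e-04]  ψ = [0, 4, 0, 4, 4]  (obs o_1=5)
t=2: δ = [1.608e-04, 1.608e-04, 1.206e-04, 1.206e-04, 6.028e-05]  ψ = [1, 1, 3, 1, 3]  (obs o_2=4)
t=3: δ = [6.698e-06, 1.340e-05, 3.349e-06, 1.005e-05, 2.512e-06]  ψ = [0, 1, 0, 0, 2]  (obs o_3=5)
backtrack: best end state = 1; path = [4, 1, 1, 1]

path = [4, 1, 1, 1]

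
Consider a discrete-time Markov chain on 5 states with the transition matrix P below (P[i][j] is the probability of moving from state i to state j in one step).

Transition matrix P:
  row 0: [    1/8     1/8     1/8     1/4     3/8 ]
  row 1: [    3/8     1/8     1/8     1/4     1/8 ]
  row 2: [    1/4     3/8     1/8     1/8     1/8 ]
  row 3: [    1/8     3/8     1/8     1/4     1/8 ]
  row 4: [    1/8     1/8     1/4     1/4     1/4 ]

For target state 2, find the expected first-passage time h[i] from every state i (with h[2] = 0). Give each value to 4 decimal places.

h = [6.4719, 6.6517, 0.0000, 6.6966, 5.7528]

First-step conditioning: h[2] = 0; for i ≠ 2, h[i] = 1 + Σ_k P[i][k]·h[k].
  h[0] = 1 + 1/8·h[0] + 1/8·h[1] + 1/4·h[3] + 3/8·h[4]
  h[1] = 1 + 3/8·h[0] + 1/8·h[1] + 1/4·h[3] + 1/8·h[4]
  h[3] = 1 + 1/8·h[0] + 3/8·h[1] + 1/4·h[3] + 1/8·h[4]
  h[4] = 1 + 1/8·h[0] + 1/8·h[1] + 1/4·h[3] + 1/4·h[4]
Solving the 4×4 linear system over states ≠ 2 gives exactly h = [576/89, 592/89, 0, 596/89, 512/89] (h[2] = 0 is the target).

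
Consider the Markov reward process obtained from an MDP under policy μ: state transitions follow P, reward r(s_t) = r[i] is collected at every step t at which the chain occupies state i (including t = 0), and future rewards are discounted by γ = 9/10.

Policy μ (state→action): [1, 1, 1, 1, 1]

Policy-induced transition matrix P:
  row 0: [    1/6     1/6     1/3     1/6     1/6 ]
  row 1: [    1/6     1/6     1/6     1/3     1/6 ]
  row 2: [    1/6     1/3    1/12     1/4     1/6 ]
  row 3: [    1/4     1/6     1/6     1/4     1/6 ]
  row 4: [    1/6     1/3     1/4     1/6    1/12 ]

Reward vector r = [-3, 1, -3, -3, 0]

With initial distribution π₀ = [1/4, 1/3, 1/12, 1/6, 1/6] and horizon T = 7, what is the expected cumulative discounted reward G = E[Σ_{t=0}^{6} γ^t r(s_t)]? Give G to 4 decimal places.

G = -8.1332

t=0: π = [0.2500, 0.3333, 0.0833, 0.1667, 0.1667], E[r] = -1.1667, γ^t·E[r] = -1.166667, running G = -1.166667
t=1: π = [0.1806, 0.2083, 0.2153, 0.2431, 0.1528], E[r] = -1.7083, γ^t·E[r] = -1.537500, running G = -2.704167
t=2: π = [0.1869, 0.2280, 0.1916, 0.2396, 0.1539], E[r] = -1.6262, γ^t·E[r] = -1.317188, running G = -4.021354
t=3: π = [0.1866, 0.2242, 0.1947, 0.2406, 0.1538], E[r] = -1.6415, γ^t·E[r] = -1.196648, running G = -5.218003
t=4: π = [0.1867, 0.2248, 0.1944, 0.2403, 0.1538], E[r] = -1.6394, γ^t·E[r] = -1.075639, running G = -6.293641
t=5: π = [0.1867, 0.2247, 0.1944, 0.2403, 0.1538], E[r] = -1.6397, γ^t·E[r] = -0.968198, running G = -7.261839
t=6: π = [0.1867, 0.2247, 0.1944, 0.2403, 0.1538], E[r] = -1.6396, γ^t·E[r] = -0.871364, running G = -8.133203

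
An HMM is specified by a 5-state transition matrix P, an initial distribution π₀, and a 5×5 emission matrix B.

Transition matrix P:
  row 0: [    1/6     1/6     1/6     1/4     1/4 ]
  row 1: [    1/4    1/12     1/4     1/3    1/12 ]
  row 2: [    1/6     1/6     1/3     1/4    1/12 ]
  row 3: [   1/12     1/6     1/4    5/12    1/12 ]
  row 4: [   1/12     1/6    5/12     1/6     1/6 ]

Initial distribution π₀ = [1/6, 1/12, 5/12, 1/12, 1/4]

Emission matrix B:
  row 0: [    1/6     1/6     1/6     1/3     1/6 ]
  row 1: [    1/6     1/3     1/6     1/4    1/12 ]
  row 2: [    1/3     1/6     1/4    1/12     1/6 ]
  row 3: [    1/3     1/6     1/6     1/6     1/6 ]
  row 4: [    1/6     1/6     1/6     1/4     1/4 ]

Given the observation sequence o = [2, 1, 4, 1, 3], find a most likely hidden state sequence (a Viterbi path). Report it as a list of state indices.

path = [2, 1, 3, 3, 3]

t=0: δ = [2.778e-02, 1.389e-02, 1.042e-01, 1.389e-02, 4.167e-02]  (obs o_0=2)
t=1: δ = [2.894e-03, 5.787e-03, 5.787e-03, 4.340e-03, 1.447e-03]  ψ = [2, 2, 2, 2, 2]  (obs o_1=1)
t=2: δ = [2.411e-04, 8.038e-05, 3.215e-04, 3.215e-04, 1.808e-04]  ψ = [1, 2, 2, 1, 0]  (obs o_2=4)
t=3: δ = [8.931e-06, 1.786e-05, 1.786e-05, 2.233e-05, 1.005e-05]  ψ = [2, 2, 2, 3, 0]  (obs o_3=1)
t=4: δ = [1.488e-06, 9.303e-07, 4.961e-07, 1.550e-06, 5.582e-07]  ψ = [1, 3, 2, 3, 0]  (obs o_4=3)
backtrack: best end state = 3; path = [2, 1, 3, 3, 3]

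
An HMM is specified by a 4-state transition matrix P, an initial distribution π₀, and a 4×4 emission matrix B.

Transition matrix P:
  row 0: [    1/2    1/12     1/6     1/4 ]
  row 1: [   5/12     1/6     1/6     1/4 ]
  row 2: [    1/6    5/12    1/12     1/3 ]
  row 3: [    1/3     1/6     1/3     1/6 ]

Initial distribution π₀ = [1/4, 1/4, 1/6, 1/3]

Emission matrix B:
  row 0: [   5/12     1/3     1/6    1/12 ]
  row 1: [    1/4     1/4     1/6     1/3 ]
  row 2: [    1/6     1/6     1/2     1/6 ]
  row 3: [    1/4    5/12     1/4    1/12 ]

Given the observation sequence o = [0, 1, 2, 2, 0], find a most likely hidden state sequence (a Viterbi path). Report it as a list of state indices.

t=0: δ = [1.042e-01, 6.250e-02, 2.778e-02, 8.333e-02]  (obs o_0=0)
t=1: δ = [1.736e-02, 3.472e-03, 4.630e-03, 1.085e-02]  ψ = [0, 3, 3, 0]  (obs o_1=1)
t=2: δ = [1.447e-03, 3.215e-04, 1.808e-03, 1.085e-03]  ψ = [0, 2, 3, 0]  (obs o_2=2)
t=3: δ = [1.206e-04, 1.256e-04, 1.808e-04, 1.507e-04]  ψ = [0, 2, 3, 2]  (obs o_3=2)
t=4: δ = [2.512e-05, 1.884e-05, 8.372e-06, 1.507e-05]  ψ = [0, 2, 3, 2]  (obs o_4=0)
backtrack: best end state = 0; path = [0, 0, 0, 0, 0]

path = [0, 0, 0, 0, 0]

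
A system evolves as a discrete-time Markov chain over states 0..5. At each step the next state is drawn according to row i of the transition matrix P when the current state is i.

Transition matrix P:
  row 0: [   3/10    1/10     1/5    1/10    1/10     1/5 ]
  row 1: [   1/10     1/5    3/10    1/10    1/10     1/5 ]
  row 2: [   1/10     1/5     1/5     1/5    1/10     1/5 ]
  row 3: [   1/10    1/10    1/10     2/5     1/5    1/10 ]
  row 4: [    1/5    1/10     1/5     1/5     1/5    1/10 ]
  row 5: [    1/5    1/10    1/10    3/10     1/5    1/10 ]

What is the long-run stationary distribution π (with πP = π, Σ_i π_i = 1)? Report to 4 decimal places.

π = [0.1625, 0.1306, 0.1752, 0.2317, 0.1532, 0.1468]

Balance equations π_j = Σ_i π_i·P[i][j]:
  π_0 = 3/10·π_0 + 1/10·π_1 + 1/10·π_2 + 1/10·π_3 + 1/5·π_4 + 1/5·π_5
  π_1 = 1/10·π_0 + 1/5·π_1 + 1/5·π_2 + 1/10·π_3 + 1/10·π_4 + 1/10·π_5
  π_2 = 1/5·π_0 + 3/10·π_1 + 1/5·π_2 + 1/10·π_3 + 1/5·π_4 + 1/10·π_5
  π_3 = 1/10·π_0 + 1/10·π_1 + 1/5·π_2 + 2/5·π_3 + 1/5·π_4 + 3/10·π_5
  π_4 = 1/10·π_0 + 1/10·π_1 + 1/10·π_2 + 1/5·π_3 + 1/5·π_4 + 1/5·π_5
  normalize: π_0 + π_1 + π_2 + π_3 + π_4 + π_5 = 1
Solving the linear system gives exactly π = [13/80, 8357/64000, 11213/64000, 1483/6400, 9803/64000, 9397/64000].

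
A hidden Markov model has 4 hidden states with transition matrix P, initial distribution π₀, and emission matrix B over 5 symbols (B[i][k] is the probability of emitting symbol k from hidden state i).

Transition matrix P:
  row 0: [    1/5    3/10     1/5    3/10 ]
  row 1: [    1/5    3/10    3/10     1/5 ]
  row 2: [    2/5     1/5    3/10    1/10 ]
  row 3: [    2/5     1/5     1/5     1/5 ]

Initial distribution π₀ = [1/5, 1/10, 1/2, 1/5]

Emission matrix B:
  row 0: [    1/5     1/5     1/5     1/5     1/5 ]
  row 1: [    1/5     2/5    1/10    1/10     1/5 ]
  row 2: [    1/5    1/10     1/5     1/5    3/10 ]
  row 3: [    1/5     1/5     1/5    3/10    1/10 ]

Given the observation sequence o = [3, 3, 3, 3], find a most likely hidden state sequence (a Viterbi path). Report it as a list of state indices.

t=0: δ = [4.000e-02, 1.000e-02, 1.000e-01, 6.000e-02]  (obs o_0=3)
t=1: δ = [8.000e-03, 2.000e-03, 6.000e-03, 3.600e-03]  ψ = [2, 2, 2, 0]  (obs o_1=3)
t=2: δ = [4.800e-04, 2.400e-04, 3.600e-04, 7.200e-04]  ψ = [2, 0, 2, 0]  (obs o_2=3)
t=3: δ = [5.760e-05, 1.440e-05, 2.880e-05, 4.320e-05]  ψ = [3, 0, 3, 0]  (obs o_3=3)
backtrack: best end state = 0; path = [2, 0, 3, 0]

path = [2, 0, 3, 0]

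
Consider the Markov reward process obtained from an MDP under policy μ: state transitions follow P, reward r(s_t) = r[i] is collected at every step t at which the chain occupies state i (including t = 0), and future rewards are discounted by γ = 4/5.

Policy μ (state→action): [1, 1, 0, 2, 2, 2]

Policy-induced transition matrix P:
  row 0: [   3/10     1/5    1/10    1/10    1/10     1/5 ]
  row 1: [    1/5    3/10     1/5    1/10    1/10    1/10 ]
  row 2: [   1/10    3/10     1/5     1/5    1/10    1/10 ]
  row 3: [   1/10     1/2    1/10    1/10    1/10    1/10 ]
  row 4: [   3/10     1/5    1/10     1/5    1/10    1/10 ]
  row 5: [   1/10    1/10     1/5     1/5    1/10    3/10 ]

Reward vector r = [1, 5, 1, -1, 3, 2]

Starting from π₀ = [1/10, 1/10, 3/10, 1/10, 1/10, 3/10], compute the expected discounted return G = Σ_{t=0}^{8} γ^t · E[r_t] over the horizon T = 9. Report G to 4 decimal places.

t=0: π = [0.1000, 0.1000, 0.3000, 0.1000, 0.1000, 0.3000], E[r] = 1.7000, γ^t·E[r] = 1.700000, running G = 1.700000
t=1: π = [0.1500, 0.2400, 0.1700, 0.1700, 0.1000, 0.1700], E[r] = 1.9900, γ^t·E[r] = 1.592000, running G = 3.292000
t=2: π = [0.1740, 0.2750, 0.1580, 0.1440, 0.1000, 0.1490], E[r] = 2.1610, γ^t·E[r] = 1.383040, running G = 4.675040
t=3: π = [0.1823, 0.2716, 0.1582, 0.1407, 0.1000, 0.1472], E[r] = 2.1522, γ^t·E[r] = 1.101926, running G = 5.776966
t=4: π = [0.1836, 0.2705, 0.1577, 0.1405, 0.1000, 0.1477], E[r] = 2.1485, γ^t·E[r] = 0.880013, running G = 6.656980
t=5: π = [0.1838, 0.2702, 0.1576, 0.1405, 0.1000, 0.1479], E[r] = 2.1477, γ^t·E[r] = 0.703749, running G = 7.360728
t=6: π = [0.1838, 0.2702, 0.1576, 0.1405, 0.1000, 0.1480], E[r] = 2.1475, γ^t·E[r] = 0.562945, running G = 7.923673
t=7: π = [0.1838, 0.2701, 0.1576, 0.1406, 0.1000, 0.1480], E[r] = 2.1474, γ^t·E[r] = 0.450348, running G = 8.374021
t=8: π = [0.1838, 0.2701, 0.1576, 0.1406, 0.1000, 0.1480], E[r] = 2.1474, γ^t·E[r] = 0.360278, running G = 8.734299

G = 8.7343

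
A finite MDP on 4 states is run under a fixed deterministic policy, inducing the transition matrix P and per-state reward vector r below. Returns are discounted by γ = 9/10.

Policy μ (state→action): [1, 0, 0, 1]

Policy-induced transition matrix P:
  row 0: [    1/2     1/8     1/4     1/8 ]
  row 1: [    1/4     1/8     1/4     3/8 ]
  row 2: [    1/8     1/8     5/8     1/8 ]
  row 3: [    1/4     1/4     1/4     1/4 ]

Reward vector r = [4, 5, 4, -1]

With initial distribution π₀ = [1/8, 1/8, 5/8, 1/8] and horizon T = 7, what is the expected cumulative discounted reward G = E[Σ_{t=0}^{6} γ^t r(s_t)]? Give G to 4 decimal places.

t=0: π = [0.1250, 0.1250, 0.6250, 0.1250], E[r] = 3.5000, γ^t·E[r] = 3.500000, running G = 3.500000
t=1: π = [0.2031, 0.1406, 0.4844, 0.1719], E[r] = 3.2813, γ^t·E[r] = 2.953125, running G = 6.453125
t=2: π = [0.2402, 0.1465, 0.4316, 0.1816], E[r] = 3.2383, γ^t·E[r] = 2.623008, running G = 9.076133
t=3: π = [0.2561, 0.1477, 0.4119, 0.1843], E[r] = 3.2261, γ^t·E[r] = 2.351808, running G = 11.427941
t=4: π = [0.2625, 0.1480, 0.4044, 0.1850], E[r] = 3.2232, γ^t·E[r] = 2.114745, running G = 13.542686
t=5: π = [0.2651, 0.1481, 0.4017, 0.1851], E[r] = 3.2225, γ^t·E[r] = 1.902834, running G = 15.445520
t=6: π = [0.2661, 0.1481, 0.4006, 0.1852], E[r] = 3.2223, γ^t·E[r] = 1.712453, running G = 17.157973

G = 17.1580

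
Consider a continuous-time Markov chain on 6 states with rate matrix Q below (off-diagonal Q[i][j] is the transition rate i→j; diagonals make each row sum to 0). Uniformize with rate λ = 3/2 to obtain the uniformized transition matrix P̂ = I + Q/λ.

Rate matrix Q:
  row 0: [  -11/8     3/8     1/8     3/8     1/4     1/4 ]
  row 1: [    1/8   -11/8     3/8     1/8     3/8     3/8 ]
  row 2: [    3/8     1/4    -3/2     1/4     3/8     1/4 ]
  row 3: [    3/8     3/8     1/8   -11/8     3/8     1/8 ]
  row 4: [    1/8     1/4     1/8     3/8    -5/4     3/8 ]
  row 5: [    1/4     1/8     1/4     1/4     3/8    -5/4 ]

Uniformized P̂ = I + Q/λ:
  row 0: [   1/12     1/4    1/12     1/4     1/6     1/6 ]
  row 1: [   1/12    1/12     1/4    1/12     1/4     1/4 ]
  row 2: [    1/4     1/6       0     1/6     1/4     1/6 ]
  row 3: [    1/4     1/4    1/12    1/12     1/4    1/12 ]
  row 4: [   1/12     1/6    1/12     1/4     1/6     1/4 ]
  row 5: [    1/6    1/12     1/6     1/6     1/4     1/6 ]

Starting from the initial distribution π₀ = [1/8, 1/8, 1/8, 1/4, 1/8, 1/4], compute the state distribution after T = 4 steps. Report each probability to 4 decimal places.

t=0: π = [0.1250, 0.1250, 0.1250, 0.2500, 0.1250, 0.2500]
t=1: π = [0.1667, 0.1667, 0.1146, 0.1563, 0.2292, 0.1667]
t=2: π = [0.1424, 0.1658, 0.1155, 0.1727, 0.2170, 0.1866]
t=3: π = [0.1469, 0.1636, 0.1169, 0.1684, 0.2201, 0.1842]
t=4: π = [0.1462, 0.1640, 0.1162, 0.1696, 0.2194, 0.1846]

π = [0.1462, 0.1640, 0.1162, 0.1696, 0.2194, 0.1846]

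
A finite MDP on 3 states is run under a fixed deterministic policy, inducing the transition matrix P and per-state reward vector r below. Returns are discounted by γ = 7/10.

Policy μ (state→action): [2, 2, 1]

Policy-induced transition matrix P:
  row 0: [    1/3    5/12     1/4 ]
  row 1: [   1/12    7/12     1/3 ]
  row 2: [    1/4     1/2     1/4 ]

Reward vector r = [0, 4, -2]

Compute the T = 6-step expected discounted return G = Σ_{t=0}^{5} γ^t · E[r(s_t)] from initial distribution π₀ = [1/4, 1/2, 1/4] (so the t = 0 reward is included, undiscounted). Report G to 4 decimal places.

t=0: π = [0.2500, 0.5000, 0.2500], E[r] = 1.5000, γ^t·E[r] = 1.500000, running G = 1.500000
t=1: π = [0.1875, 0.5208, 0.2917], E[r] = 1.5000, γ^t·E[r] = 1.050000, running G = 2.550000
t=2: π = [0.1788, 0.5278, 0.2934], E[r] = 1.5243, γ^t·E[r] = 0.746910, running G = 3.296910
t=3: π = [0.1769, 0.5291, 0.2940], E[r] = 1.5284, γ^t·E[r] = 0.524226, running G = 3.821136
t=4: π = [0.1766, 0.5293, 0.2941], E[r] = 1.5292, γ^t·E[r] = 0.367161, running G = 4.188297
t=5: π = [0.1765, 0.5294, 0.2941], E[r] = 1.5294, γ^t·E[r] = 0.257041, running G = 4.445338

G = 4.4453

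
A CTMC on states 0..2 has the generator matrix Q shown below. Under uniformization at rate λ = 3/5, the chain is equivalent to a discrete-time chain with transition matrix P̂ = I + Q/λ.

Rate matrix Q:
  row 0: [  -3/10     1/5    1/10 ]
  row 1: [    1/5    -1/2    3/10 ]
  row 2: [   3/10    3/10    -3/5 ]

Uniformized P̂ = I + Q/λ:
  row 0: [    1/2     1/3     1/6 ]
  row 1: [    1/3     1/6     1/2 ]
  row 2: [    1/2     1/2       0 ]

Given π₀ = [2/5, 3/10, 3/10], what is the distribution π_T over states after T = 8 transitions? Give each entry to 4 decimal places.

π = [0.4468, 0.3191, 0.2341]

t=0: π = [0.4000, 0.3000, 0.3000]
t=1: π = [0.4500, 0.3333, 0.2167]
t=2: π = [0.4444, 0.3139, 0.2417]
t=3: π = [0.4477, 0.3213, 0.2310]
t=4: π = [0.4465, 0.3183, 0.2353]
t=5: π = [0.4470, 0.3195, 0.2336]
t=6: π = [0.4468, 0.3190, 0.2342]
t=7: π = [0.4468, 0.3192, 0.2340]
t=8: π = [0.4468, 0.3191, 0.2341]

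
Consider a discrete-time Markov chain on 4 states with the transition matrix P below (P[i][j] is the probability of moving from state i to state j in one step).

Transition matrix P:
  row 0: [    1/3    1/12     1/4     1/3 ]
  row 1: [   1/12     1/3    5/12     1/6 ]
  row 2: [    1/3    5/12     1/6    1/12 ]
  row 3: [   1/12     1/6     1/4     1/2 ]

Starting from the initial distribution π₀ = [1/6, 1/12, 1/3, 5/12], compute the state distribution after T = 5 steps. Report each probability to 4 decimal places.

t=0: π = [0.1667, 0.0833, 0.3333, 0.4167]
t=1: π = [0.2083, 0.2500, 0.2361, 0.3056]
t=2: π = [0.1944, 0.2500, 0.2720, 0.2836]
t=3: π = [0.1999, 0.2601, 0.2690, 0.2709]
t=4: π = [0.2006, 0.2606, 0.2709, 0.2679]
t=5: π = [0.2012, 0.2611, 0.2709, 0.2668]

π = [0.2012, 0.2611, 0.2709, 0.2668]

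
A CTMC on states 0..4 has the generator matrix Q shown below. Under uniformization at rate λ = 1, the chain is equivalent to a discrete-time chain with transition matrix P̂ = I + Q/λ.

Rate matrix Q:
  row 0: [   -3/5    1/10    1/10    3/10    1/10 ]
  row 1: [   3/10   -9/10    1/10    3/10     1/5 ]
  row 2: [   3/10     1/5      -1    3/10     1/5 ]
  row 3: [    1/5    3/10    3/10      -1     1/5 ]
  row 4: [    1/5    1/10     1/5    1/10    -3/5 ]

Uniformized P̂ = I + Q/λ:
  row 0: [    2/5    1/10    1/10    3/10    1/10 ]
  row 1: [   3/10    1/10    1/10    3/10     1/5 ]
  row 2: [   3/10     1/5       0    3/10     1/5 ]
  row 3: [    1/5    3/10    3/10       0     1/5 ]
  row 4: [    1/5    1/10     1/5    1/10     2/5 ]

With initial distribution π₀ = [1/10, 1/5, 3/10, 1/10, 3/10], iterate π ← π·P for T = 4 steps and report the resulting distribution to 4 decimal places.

t=0: π = [0.1000, 0.2000, 0.3000, 0.1000, 0.3000]
t=1: π = [0.2700, 0.1500, 0.1200, 0.2100, 0.2500]
t=2: π = [0.2810, 0.1540, 0.1550, 0.1870, 0.2230]
t=3: π = [0.2871, 0.1529, 0.1442, 0.1993, 0.2165]
t=4: π = [0.2871, 0.1543, 0.1471, 0.1969, 0.2146]

π = [0.2871, 0.1543, 0.1471, 0.1969, 0.2146]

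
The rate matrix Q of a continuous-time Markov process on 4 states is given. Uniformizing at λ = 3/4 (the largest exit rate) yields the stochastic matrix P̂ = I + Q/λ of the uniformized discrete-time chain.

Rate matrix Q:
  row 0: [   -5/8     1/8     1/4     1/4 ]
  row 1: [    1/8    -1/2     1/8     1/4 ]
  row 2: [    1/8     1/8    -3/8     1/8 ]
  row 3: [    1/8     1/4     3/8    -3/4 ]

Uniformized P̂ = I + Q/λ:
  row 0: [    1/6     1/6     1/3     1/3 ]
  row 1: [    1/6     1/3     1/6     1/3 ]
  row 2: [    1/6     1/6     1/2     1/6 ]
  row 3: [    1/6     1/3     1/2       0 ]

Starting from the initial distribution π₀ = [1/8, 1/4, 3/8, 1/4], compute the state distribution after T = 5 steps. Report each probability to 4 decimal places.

π = [0.1667, 0.2402, 0.3922, 0.2009]

t=0: π = [0.1250, 0.2500, 0.3750, 0.2500]
t=1: π = [0.1667, 0.2500, 0.3958, 0.1875]
t=2: π = [0.1667, 0.2396, 0.3889, 0.2049]
t=3: π = [0.1667, 0.2407, 0.3924, 0.2002]
t=4: π = [0.1667, 0.2402, 0.3920, 0.2012]
t=5: π = [0.1667, 0.2402, 0.3922, 0.2009]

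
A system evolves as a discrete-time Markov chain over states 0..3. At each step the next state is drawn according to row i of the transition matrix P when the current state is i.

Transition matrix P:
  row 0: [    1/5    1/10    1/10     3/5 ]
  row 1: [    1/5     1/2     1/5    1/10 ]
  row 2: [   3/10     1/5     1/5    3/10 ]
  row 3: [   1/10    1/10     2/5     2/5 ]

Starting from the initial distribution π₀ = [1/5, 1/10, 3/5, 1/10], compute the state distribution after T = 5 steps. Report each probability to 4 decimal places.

t=0: π = [0.2000, 0.1000, 0.6000, 0.1000]
t=1: π = [0.2500, 0.2000, 0.2000, 0.3500]
t=2: π = [0.1850, 0.2000, 0.2450, 0.3700]
t=3: π = [0.1875, 0.2045, 0.2555, 0.3525]
t=4: π = [0.1903, 0.2074, 0.2518, 0.3506]
t=5: π = [0.1901, 0.2081, 0.2511, 0.3507]

π = [0.1901, 0.2081, 0.2511, 0.3507]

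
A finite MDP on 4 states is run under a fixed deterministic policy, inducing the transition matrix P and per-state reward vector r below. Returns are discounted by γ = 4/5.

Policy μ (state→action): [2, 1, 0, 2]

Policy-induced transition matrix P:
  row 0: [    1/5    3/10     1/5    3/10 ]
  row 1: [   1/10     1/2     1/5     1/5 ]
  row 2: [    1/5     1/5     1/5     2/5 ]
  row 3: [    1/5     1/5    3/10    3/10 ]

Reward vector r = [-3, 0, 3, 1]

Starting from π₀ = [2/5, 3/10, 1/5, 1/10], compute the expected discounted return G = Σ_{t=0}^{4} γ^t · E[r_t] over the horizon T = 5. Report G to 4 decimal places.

G = 0.5668

t=0: π = [0.4000, 0.3000, 0.2000, 0.1000], E[r] = -0.5000, γ^t·E[r] = -0.500000, running G = -0.500000
t=1: π = [0.1700, 0.3300, 0.2100, 0.2900], E[r] = 0.4100, γ^t·E[r] = 0.328000, running G = -0.172000
t=2: π = [0.1670, 0.3160, 0.2290, 0.2880], E[r] = 0.4740, γ^t·E[r] = 0.303360, running G = 0.131360
t=3: π = [0.1684, 0.3115, 0.2288, 0.2913], E[r] = 0.4725, γ^t·E[r] = 0.241920, running G = 0.373280
t=4: π = [0.1689, 0.3103, 0.2291, 0.2917], E[r] = 0.4726, γ^t·E[r] = 0.193565, running G = 0.566845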